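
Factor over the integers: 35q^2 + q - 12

Need a pair with product 35·(-12) = -420 and sum 1: that's 21 and -20.
Split the middle term: 35q^2 + 21q - 20q - 12 = 7q(5q + 3) - 4(5q + 3).

(5q + 3)(7q - 4)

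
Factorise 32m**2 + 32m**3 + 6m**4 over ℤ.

Pull out the common factor 2m**2, then factor the remaining trinomial.

2m**2(3m + 4)(m + 4)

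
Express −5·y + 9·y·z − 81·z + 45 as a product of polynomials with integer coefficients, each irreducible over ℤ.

(9·z − 5)·(y − 9)

Group as (9·y·z − 5·y) + (−81·z + 45) = y·(9·z − 5) − 9·(9·z − 5).
Both groups share the factor (9·z − 5).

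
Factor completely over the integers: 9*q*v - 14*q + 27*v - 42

Group as (9*q*v - 14*q) + (27*v - 42) = q*(9*v - 14) + 3*(9*v - 14).
Both groups share the factor (9*v - 14).

(9*v - 14)*(q + 3)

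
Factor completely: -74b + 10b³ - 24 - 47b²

Among the possible rational roots, b = -1/2 is a root, so (2b + 1) divides it; the quotient is 5b² - 26b - 24.
The remaining quadratic factors as (5b + 4)(b - 6).

(2b + 1)(5b + 4)(b - 6)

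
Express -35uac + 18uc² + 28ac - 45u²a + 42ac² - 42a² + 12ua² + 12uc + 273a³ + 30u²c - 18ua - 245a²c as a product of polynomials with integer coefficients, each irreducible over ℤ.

Group: 3u(-15ua + 10uc + 39a² - 35ac - 6a + 6c² + 4c) + 7a(-15ua + 10uc + 39a² - 35ac - 6a + 6c² + 4c); both groups contain (-15ua + 10uc + 39a² - 35ac - 6a + 6c² + 4c), so (3u + 7a) is a factor with cofactor -15ua + 10uc + 39a² - 35ac - 6a + 6c² + 4c.
The cofactor groups again: -15ua + 10uc + 39a² - 35ac - 6a + 6c² + 4c = -3a(5u - 13a + 3c + 2) + 2c(5u - 13a + 3c + 2); both groups contain (5u - 13a + 3c + 2), giving -(3a - 2c)(5u - 13a + 3c + 2).

-(5u - 13a + 3c + 2)(3a - 2c)(3u + 7a)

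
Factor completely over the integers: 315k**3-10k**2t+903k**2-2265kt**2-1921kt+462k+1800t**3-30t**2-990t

(5k+15t+11)(7k-15t)(9k-8t+6)

Group: 9k(35k**2+30kt+77k-225t**2-165t) + (-8t+6)(35k**2+30kt+77k-225t**2-165t); both groups contain (35k**2+30kt+77k-225t**2-165t), so (9k-8t+6) is a factor with cofactor 35k**2+30kt+77k-225t**2-165t.
The cofactor groups again: 35k**2+30kt+77k-225t**2-165t = 7k(5k+15t+11) - 15t(5k+15t+11); both groups contain (5k+15t+11), giving (7k-15t)(5k+15t+11).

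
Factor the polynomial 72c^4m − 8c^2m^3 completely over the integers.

Factor out 8c^2m, leaving 9c^2 − m^2, which is a difference of two squares.

8c^2m(3c + m)(3c − m)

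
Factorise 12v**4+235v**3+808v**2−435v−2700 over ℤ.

Trying the rational-root candidates, v = 5/3 is a root, giving the factor (3v−5) and quotient 4v**3+85v**2+411v+540.
Then v = −4 is a root, so (v+4) divides it; the quotient is 4v**2+69v+135.
The remaining quadratic factors as (4v+9)(v+15).

(3v−5)(4v+9)(v+15)(v+4)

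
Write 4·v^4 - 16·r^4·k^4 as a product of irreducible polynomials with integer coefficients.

-4·(2·r^2·k^2 + v^2)·(2·r^2·k^2 - v^2)

Every term has a factor of 4; factoring it out leaves -4·r^4·k^4 + v^4.
Recognize a difference of squares with the parts v^2 and 2·r^2·k^2.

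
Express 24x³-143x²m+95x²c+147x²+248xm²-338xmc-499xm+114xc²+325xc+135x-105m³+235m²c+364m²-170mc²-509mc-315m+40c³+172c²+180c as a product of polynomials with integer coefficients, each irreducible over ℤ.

(x-3m+2c+5)(3x-7m+4c)(8x-5m+5c+9)

Group: 3x(8x²-29xm+21xc+49x+15m²-25mc-52m+10c²+43c+45) + (-7m+4c)(8x²-29xm+21xc+49x+15m²-25mc-52m+10c²+43c+45); both groups contain (8x²-29xm+21xc+49x+15m²-25mc-52m+10c²+43c+45), so (3x-7m+4c) is a factor with cofactor 8x²-29xm+21xc+49x+15m²-25mc-52m+10c²+43c+45.
The cofactor groups again: 8x²-29xm+21xc+49x+15m²-25mc-52m+10c²+43c+45 = 8x(x-3m+2c+5) + (-5m+5c+9)(x-3m+2c+5); both groups contain (x-3m+2c+5), giving (8x-5m+5c+9)(x-3m+2c+5).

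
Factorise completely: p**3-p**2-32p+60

(p+6)(p-2)(p-5)

Among the possible rational roots, p = 5 is a root, giving the factor (p-5) and quotient p**2+4p-12.
The remaining quadratic factors as (p+6)(p-2).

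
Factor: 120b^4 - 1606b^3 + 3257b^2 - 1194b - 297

Trying the rational-root candidates, b = 3/4 is a root, giving the factor (4b - 3) and quotient 30b^3 - 379b^2 + 530b + 99.
Then b = -1/6 is a root, giving the factor (6b + 1) and quotient 5b^2 - 64b + 99.
The remaining quadratic factors as (b - 11)(5b - 9).

(4b - 3)(5b - 9)(6b + 1)(b - 11)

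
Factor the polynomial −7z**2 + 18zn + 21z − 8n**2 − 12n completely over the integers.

Group: −z(7z − 4n) + (2n + 3)(7z − 4n); both groups contain (7z − 4n).

−(z − 2n − 3)(7z − 4n)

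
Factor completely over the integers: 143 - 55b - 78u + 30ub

Group as (30ub - 78u) + (-55b + 143) = 6u(5b - 13) - 11(5b - 13).
Both groups share the factor (5b - 13).

(5b - 13)(6u - 11)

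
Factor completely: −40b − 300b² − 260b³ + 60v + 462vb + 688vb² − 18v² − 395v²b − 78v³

Group: 2v(−39v² + 56vb + 30v − 20b² − 20b) + (13b + 2)(−39v² + 56vb + 30v − 20b² − 20b); both groups contain (−39v² + 56vb + 30v − 20b² − 20b), so (2v + 13b + 2) is a factor with cofactor −39v² + 56vb + 30v − 20b² − 20b.
The cofactor groups again: −39v² + 56vb + 30v − 20b² − 20b = −13v(3v − 2b) + (10b + 10)(3v − 2b); both groups contain (3v − 2b), giving −(13v − 10b − 10)(3v − 2b).

−(13v − 10b − 10)(3v − 2b)(2v + 13b + 2)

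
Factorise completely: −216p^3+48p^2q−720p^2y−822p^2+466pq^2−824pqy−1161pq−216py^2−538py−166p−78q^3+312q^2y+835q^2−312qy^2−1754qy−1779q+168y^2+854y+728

Group: 6p(−36p^2+2pq−108py−89p+78q^2−156qy−211q+84y+91) + (−q+2y+8)(−36p^2+2pq−108py−89p+78q^2−156qy−211q+84y+91); both groups contain (−36p^2+2pq−108py−89p+78q^2−156qy−211q+84y+91), so (6p−q+2y+8) is a factor with cofactor −36p^2+2pq−108py−89p+78q^2−156qy−211q+84y+91.
The cofactor groups again: −36p^2+2pq−108py−89p+78q^2−156qy−211q+84y+91 = −9p(4p−6q+12y+13) + (−13q+7)(4p−6q+12y+13); both groups contain (4p−6q+12y+13), giving −(9p+13q−7)(4p−6q+12y+13).

−(4p−6q+12y+13)(6p−q+2y+8)(9p+13q−7)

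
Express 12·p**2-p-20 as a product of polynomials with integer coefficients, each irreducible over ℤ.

Need a pair with product 12·(-20) = -240 and sum -1: that's -16 and 15.
Split the middle term: 12·p**2-16·p + 15·p-20 = 4·p·(3·p-4) + 5·(3·p-4).

(3·p-4)·(4·p+5)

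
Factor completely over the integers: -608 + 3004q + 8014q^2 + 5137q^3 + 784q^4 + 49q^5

Among the possible rational roots, q = -1 is a root, giving the factor (q + 1) and quotient 49q^4 + 735q^3 + 4402q^2 + 3612q - 608.
Next, q = -8/7 is a root, so (7q + 8) divides it; the quotient is 7q^3 + 97q^2 + 518q - 76.
Next, q = 1/7 is a root, so (7q - 1) is a factor; dividing leaves q^2 + 14q + 76.
The quadratic q^2 + 14q + 76 has discriminant -108 < 0 and is irreducible over ℤ.

(7q + 8)(7q - 1)(q + 1)(q^2 + 14q + 76)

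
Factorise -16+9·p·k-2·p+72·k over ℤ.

(9·k-2)·(p+8)

Group as (9·p·k-2·p) + (72·k-16) = p·(9·k-2) + 8·(9·k-2).
Both groups share the factor (9·k-2).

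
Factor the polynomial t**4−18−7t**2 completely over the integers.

(t+3)(t−3)(t**2+2)

Substitute u = t**2 to get a quadratic in u, then factor.
t**2+2 is irreducible over ℤ (always positive, so no real roots).
t**2−9 is a difference of squares.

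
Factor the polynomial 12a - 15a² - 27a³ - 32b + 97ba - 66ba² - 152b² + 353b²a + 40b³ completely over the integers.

Group: 5b(8b² + 69ba - 32b - 27a² + 12a) + (a + 1)(8b² + 69ba - 32b - 27a² + 12a); both groups contain (8b² + 69ba - 32b - 27a² + 12a), so (5b + a + 1) is a factor with cofactor 8b² + 69ba - 32b - 27a² + 12a.
The cofactor groups again: 8b² + 69ba - 32b - 27a² + 12a = b(8b - 3a) + (9a - 4)(8b - 3a); both groups contain (8b - 3a), giving (b + 9a - 4)(8b - 3a).

(8b - 3a)(b + 9a - 4)(5b + a + 1)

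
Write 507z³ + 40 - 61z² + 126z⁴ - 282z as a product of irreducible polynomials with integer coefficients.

Trying the rational-root candidates, z = 1/7 is a root, so (7z - 1) is a factor; dividing leaves 18z³ + 75z² + 2z - 40.
Continuing, z = -4 is a root, so (z + 4) is a factor; dividing leaves 18z² + 3z - 10.
The remaining quadratic factors as (3z - 2)(6z + 5).

(3z - 2)(6z + 5)(7z - 1)(z + 4)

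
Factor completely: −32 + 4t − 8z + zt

(t − 8)(z + 4)

Group as (zt − 8z) + (4t − 32) = z(t − 8) + 4(t − 8).
Both groups share the factor (t − 8).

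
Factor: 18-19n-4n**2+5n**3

Trying the rational-root candidates, n = 1 is a root, so (n-1) is a factor; dividing leaves 5n**2+n-18.
The remaining quadratic factors as (n+2)(5n-9).

(5n-9)(n+2)(n-1)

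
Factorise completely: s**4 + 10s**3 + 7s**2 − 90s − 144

(s + 2)(s + 3)(s + 8)(s − 3)

Among the possible rational roots, s = 3 is a root, giving the factor (s − 3) and quotient s**3 + 13s**2 + 46s + 48.
Then s = −8 is a root, so (s + 8) is a factor; dividing leaves s**2 + 5s + 6.
The remaining quadratic factors as (s + 3)(s + 2).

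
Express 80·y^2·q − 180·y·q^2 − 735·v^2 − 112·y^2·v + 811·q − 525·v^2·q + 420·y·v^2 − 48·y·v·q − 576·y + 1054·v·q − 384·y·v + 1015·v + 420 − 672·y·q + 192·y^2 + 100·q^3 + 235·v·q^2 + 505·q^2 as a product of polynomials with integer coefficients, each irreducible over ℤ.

Group: 7·v·(−16·y^2 + 60·y·v + 36·y·q + 48·y − 75·v·q − 105·v − 20·q^2 − 53·q − 35) + (−5·q − 12)·(−16·y^2 + 60·y·v + 36·y·q + 48·y − 75·v·q − 105·v − 20·q^2 − 53·q − 35); both groups contain (−16·y^2 + 60·y·v + 36·y·q + 48·y − 75·v·q − 105·v − 20·q^2 − 53·q − 35), so (7·v − 5·q − 12) is a factor with cofactor −16·y^2 + 60·y·v + 36·y·q + 48·y − 75·v·q − 105·v − 20·q^2 − 53·q − 35.
The cofactor groups again: −16·y^2 + 60·y·v + 36·y·q + 48·y − 75·v·q − 105·v − 20·q^2 − 53·q − 35 = −4·y·(4·y − 15·v − 4·q − 5) + (5·q + 7)·(4·y − 15·v − 4·q − 5); both groups contain (4·y − 15·v − 4·q − 5), giving −(4·y − 5·q − 7)·(4·y − 15·v − 4·q − 5).

−(4·y − 15·v − 4·q − 5)·(4·y − 5·q − 7)·(7·v − 5·q − 12)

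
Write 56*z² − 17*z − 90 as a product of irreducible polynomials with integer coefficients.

(7*z − 10)*(8*z + 9)

Need a pair with product 56·(−90) = −5040 and sum −17: that's −80 and 63.
Split the middle term: 56*z² − 80*z + 63*z − 90 = 8*z*(7*z − 10) + 9*(7*z − 10).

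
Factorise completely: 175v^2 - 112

Every term has a factor of 7. Then 25v^2 - 16 = (5v)² − (4)².

7(5v + 4)(5v - 4)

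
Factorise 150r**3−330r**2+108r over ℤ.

Pull out the common factor 6r, then factor the remaining trinomial.

6r(5r−2)(5r−9)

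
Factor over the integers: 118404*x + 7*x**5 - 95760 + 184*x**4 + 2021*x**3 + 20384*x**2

(7*x - 5)*(x + 12)*(x + 14)*(x**2 + x + 114)

Testing divisors of the constant over divisors of the leading coefficient, x = -14 is a root, so (x + 14) is a factor; dividing leaves 7*x**4 + 86*x**3 + 817*x**2 + 8946*x - 6840.
Next, x = 5/7 is a root, giving the factor (7*x - 5) and quotient x**3 + 13*x**2 + 126*x + 1368.
Next, x = -12 is a root, giving the factor (x + 12) and quotient x**2 + x + 114.
The quadratic x**2 + x + 114 has discriminant -455 < 0 and is irreducible over ℤ.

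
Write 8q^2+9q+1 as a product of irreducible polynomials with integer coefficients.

(8q+1)(q+1)

Need a pair with product 8·1 = 8 and sum 9: that's 8 and 1.
Split the middle term: 8q^2+8q + q+1 = 8q(q+1) + (q+1).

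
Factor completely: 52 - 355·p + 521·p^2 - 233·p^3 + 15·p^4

(3·p - 4)·(5·p - 1)·(p - 1)·(p - 13)

Among the possible rational roots, p = 13 is a root, giving the factor (p - 13) and quotient 15·p^3 - 38·p^2 + 27·p - 4.
Next, p = 1/5 is a root, giving the factor (5·p - 1) and quotient 3·p^2 - 7·p + 4.
The remaining quadratic factors as (p - 1)(3·p - 4).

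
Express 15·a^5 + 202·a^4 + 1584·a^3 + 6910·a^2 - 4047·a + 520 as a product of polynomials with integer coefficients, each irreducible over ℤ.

Trying the rational-root candidates, a = 1/3 is a root, so (3·a - 1) is a factor; dividing leaves 5·a^4 + 69·a^3 + 551·a^2 + 2487·a - 520.
Then a = -8 is a root, giving the factor (a + 8) and quotient 5·a^3 + 29·a^2 + 319·a - 65.
Continuing, a = 1/5 is a root, so (5·a - 1) is a factor; dividing leaves a^2 + 6·a + 65.
The quadratic a^2 + 6·a + 65 has discriminant -224 < 0 and is irreducible over ℤ.

(3·a - 1)·(5·a - 1)·(a + 8)·(a^2 + 6·a + 65)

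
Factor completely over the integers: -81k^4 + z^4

Difference of squares twice: with A = z and B = 3k, A⁴ − B⁴ = (A² − B²)(A² + B²), and A² − B² factors again.

(z - 3k)(z + 3k)(z^2 + 9k^2)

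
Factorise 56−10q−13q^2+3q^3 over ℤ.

(3q−7)(q+2)(q−4)

Testing divisors of the constant over divisors of the leading coefficient, q = 7/3 is a root, so (3q−7) is a factor; dividing leaves q^2−2q−8.
The remaining quadratic factors as (q+2)(q−4).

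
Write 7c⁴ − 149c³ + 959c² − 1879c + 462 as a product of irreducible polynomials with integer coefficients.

Trying the rational-root candidates, c = 3 is a root, giving the factor (c − 3) and quotient 7c³ − 128c² + 575c − 154.
Then c = 7 is a root, giving the factor (c − 7) and quotient 7c² − 79c + 22.
The remaining quadratic factors as (7c − 2)(c − 11).

(7c − 2)(c − 11)(c − 3)(c − 7)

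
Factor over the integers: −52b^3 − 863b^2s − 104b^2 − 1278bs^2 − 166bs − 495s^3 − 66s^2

−(13b + 11s)(4b + 3s)(b + 15s + 2)

Group: b(−52b^2 − 83bs − 33s^2) + (15s + 2)(−52b^2 − 83bs − 33s^2); both groups contain (−52b^2 − 83bs − 33s^2), so (b + 15s + 2) is a factor with cofactor −52b^2 − 83bs − 33s^2.
The cofactor groups again: −52b^2 − 83bs − 33s^2 = −4b(13b + 11s) − 3s(13b + 11s); both groups contain (13b + 11s), giving −(4b + 3s)(13b + 11s).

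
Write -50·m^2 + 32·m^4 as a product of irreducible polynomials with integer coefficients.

2·m^2·(4·m + 5)·(4·m - 5)

Every term has a factor of 2·m^2. Then 16·m^2 - 25 = (4·m)² − (5)².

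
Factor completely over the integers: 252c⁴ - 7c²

Pull out the common factor 7c²; 36c² - 1 is a difference of squares.

7c²(6c + 1)(6c - 1)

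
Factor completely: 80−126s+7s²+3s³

By the rational root theorem, s = 2/3 is a root, so (3s−2) is a factor; dividing leaves s²+3s−40.
The remaining quadratic factors as (s+8)(s−5).

(3s−2)(s+8)(s−5)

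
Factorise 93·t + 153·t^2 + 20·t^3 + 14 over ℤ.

Trying the rational-root candidates, t = -7 is a root, giving the factor (t + 7) and quotient 20·t^2 + 13·t + 2.
The remaining quadratic factors as (5·t + 2)(4·t + 1).

(4·t + 1)·(5·t + 2)·(t + 7)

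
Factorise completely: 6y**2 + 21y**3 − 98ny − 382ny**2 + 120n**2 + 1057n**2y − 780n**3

Group: 4n(−195n**2 + 118ny + 30n − 7y**2 − 2y) − 3y(−195n**2 + 118ny + 30n − 7y**2 − 2y); both groups contain (−195n**2 + 118ny + 30n − 7y**2 − 2y), so (4n − 3y) is a factor with cofactor −195n**2 + 118ny + 30n − 7y**2 − 2y.
The cofactor groups again: −195n**2 + 118ny + 30n − 7y**2 − 2y = −13n(15n − y) + (7y + 2)(15n − y); both groups contain (15n − y), giving −(13n − 7y − 2)(15n − y).

−(13n − 7y − 2)(15n − y)(4n − 3y)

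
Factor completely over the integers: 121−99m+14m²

(2m−11)(7m−11)

Need a pair with product 14·121 = 1694 and sum −99: that's −77 and −22.
Split the middle term: 14m²−77m − 22m+121 = 7m(2m−11) − 11(2m−11).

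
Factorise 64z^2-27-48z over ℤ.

(8z+3)(8z-9)

Need a pair with product 64·(-27) = -1728 and sum -48: that's -72 and 24.
Split the middle term: 64z^2-72z + 24z-27 = 8z(8z-9) + 3(8z-9).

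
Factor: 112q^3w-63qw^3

Pull out the common factor 7qw; 16q^2-9w^2 is a difference of squares.

7qw(4q+3w)(4q-3w)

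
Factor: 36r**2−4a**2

Factor out 4, leaving 9r**2−a**2, which is a difference of two squares.

4(3r−a)(3r+a)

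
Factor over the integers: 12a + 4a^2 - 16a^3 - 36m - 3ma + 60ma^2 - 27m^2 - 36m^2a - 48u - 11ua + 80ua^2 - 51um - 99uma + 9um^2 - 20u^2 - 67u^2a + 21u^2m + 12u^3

Group: 4u(3u^2 + 3um - 16ua - 5u - 12ma - 9m + 16a^2 - 4a - 12) + (3m - a)(3u^2 + 3um - 16ua - 5u - 12ma - 9m + 16a^2 - 4a - 12); both groups contain (3u^2 + 3um - 16ua - 5u - 12ma - 9m + 16a^2 - 4a - 12), so (4u + 3m - a) is a factor with cofactor 3u^2 + 3um - 16ua - 5u - 12ma - 9m + 16a^2 - 4a - 12.
The cofactor groups again: 3u^2 + 3um - 16ua - 5u - 12ma - 9m + 16a^2 - 4a - 12 = u(3u + 3m - 4a + 4) + (-4a - 3)(3u + 3m - 4a + 4); both groups contain (3u + 3m - 4a + 4), giving (u - 4a - 3)(3u + 3m - 4a + 4).

(3u + 3m - 4a + 4)(u - 4a - 3)(4u + 3m - a)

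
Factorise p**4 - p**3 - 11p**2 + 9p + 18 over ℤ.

(p + 1)(p + 3)(p - 2)(p - 3)

By the rational root theorem, p = 2 is a root, so (p - 2) is a factor; dividing leaves p**3 + p**2 - 9p - 9.
Continuing, p = -1 is a root, giving the factor (p + 1) and quotient p**2 - 9.
The remaining quadratic factors as (p + 3)(p - 3).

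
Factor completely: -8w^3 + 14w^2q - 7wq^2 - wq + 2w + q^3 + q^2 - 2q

-(2w - q + 1)(4w - q - 2)(w - q)

Group: 2w(-4w^2 + 5wq + 2w - q^2 - 2q) + (-q + 1)(-4w^2 + 5wq + 2w - q^2 - 2q); both groups contain (-4w^2 + 5wq + 2w - q^2 - 2q), so (2w - q + 1) is a factor with cofactor -4w^2 + 5wq + 2w - q^2 - 2q.
The cofactor groups again: -4w^2 + 5wq + 2w - q^2 - 2q = -4w(w - q) + (q + 2)(w - q); both groups contain (w - q), giving -(4w - q - 2)(w - q).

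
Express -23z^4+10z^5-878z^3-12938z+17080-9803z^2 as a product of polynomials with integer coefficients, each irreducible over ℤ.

(2z+5)(5z-4)(z-14)(z^2+10z+61)

Testing divisors of the constant over divisors of the leading coefficient, z = 14 is a root, so (z-14) divides it; the quotient is 10z^4+117z^3+760z^2+837z-1220.
Next, z = -5/2 is a root, giving the factor (2z+5) and quotient 5z^3+46z^2+265z-244.
Then z = 4/5 is a root, so (5z-4) is a factor; dividing leaves z^2+10z+61.
The quadratic z^2+10z+61 has discriminant -144 < 0 and is irreducible over ℤ.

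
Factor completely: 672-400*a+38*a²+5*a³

Trying the rational-root candidates, a = -14 is a root, giving the factor (a+14) and quotient 5*a²-32*a+48.
The remaining quadratic factors as (a-4)(5*a-12).

(5*a-12)*(a+14)*(a-4)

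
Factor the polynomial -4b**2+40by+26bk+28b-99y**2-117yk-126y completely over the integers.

-(2b-11y-13k-14)(2b-9y)

Group: -2b(2b-11y-13k-14) + 9y(2b-11y-13k-14); both groups contain (2b-11y-13k-14).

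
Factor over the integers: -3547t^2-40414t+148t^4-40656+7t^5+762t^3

(7t+8)(t+11)(t-6)(t^2+15t+77)

By the rational root theorem, t = -11 is a root, so (t+11) divides it; the quotient is 7t^4+71t^3-19t^2-3338t-3696.
Next, t = -8/7 is a root, so (7t+8) divides it; the quotient is t^3+9t^2-13t-462.
Continuing, t = 6 is a root, giving the factor (t-6) and quotient t^2+15t+77.
The quadratic t^2+15t+77 has discriminant -83 < 0 and is irreducible over ℤ.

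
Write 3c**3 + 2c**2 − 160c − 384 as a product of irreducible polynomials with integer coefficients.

By the rational root theorem, c = −6 is a root, so (c + 6) divides it; the quotient is 3c**2 − 16c − 64.
The remaining quadratic factors as (c − 8)(3c + 8).

(3c + 8)(c + 6)(c − 8)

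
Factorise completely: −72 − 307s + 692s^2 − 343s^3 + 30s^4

Trying the rational-root candidates, s = 9 is a root, so (s − 9) is a factor; dividing leaves 30s^3 − 73s^2 + 35s + 8.
Then s = 1 is a root, giving the factor (s − 1) and quotient 30s^2 − 43s − 8.
The remaining quadratic factors as (5s − 8)(6s + 1).

(5s − 8)(6s + 1)(s − 1)(s − 9)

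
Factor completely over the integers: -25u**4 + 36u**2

Pull out the common factor u**2, leaving -25u**2 + 36.
Recognize a difference of squares with the parts 6 and 5u.

-u**2(5u + 6)(5u - 6)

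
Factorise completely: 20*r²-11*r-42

Need a pair with product 20·(-42) = -840 and sum -11: that's -35 and 24.
Split the middle term: 20*r²-35*r + 24*r-42 = 5*r*(4*r-7) + 6*(4*r-7).

(4*r-7)*(5*r+6)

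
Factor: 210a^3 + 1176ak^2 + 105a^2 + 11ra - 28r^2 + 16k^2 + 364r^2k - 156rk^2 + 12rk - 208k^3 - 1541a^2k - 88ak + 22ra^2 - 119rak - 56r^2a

Group: 4r(-14ra + 91rk - 7r + 30a^2 - 203ak + 15a + 52k^2 - 4k) + (7a - 4k)(-14ra + 91rk - 7r + 30a^2 - 203ak + 15a + 52k^2 - 4k); both groups contain (-14ra + 91rk - 7r + 30a^2 - 203ak + 15a + 52k^2 - 4k), so (4r + 7a - 4k) is a factor with cofactor -14ra + 91rk - 7r + 30a^2 - 203ak + 15a + 52k^2 - 4k.
The cofactor groups again: -14ra + 91rk - 7r + 30a^2 - 203ak + 15a + 52k^2 - 4k = -2a(7r - 15a + 4k) + (13k - 1)(7r - 15a + 4k); both groups contain (7r - 15a + 4k), giving -(2a - 13k + 1)(7r - 15a + 4k).

-(7r - 15a + 4k)(2a - 13k + 1)(4r + 7a - 4k)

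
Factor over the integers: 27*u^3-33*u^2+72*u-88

Group as (27*u^3+72*u) + (-33*u^2-88) = 9*u*(3*u^2+8) - 11*(3*u^2+8).
Both groups share the factor (3*u^2+8).

(9*u-11)*(3*u^2+8)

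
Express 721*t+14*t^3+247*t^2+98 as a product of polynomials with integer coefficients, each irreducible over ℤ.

(2*t+7)*(7*t+1)*(t+14)

Trying the rational-root candidates, t = -7/2 is a root, so (2*t+7) divides it; the quotient is 7*t^2+99*t+14.
The remaining quadratic factors as (t+14)(7*t+1).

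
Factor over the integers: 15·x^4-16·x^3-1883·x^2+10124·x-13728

By the rational root theorem, x = 12/5 is a root, giving the factor (5·x-12) and quotient 3·x^3+4·x^2-367·x+1144.
Continuing, x = 11/3 is a root, giving the factor (3·x-11) and quotient x^2+5·x-104.
The remaining quadratic factors as (x-8)(x+13).

(3·x-11)·(5·x-12)·(x+13)·(x-8)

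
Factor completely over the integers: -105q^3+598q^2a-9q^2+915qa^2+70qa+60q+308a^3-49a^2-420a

-(q-7a)(15q+11a+12)(7q+4a-5)

Group: 15q(-7q^2+45qa+5q+28a^2-35a) + (11a+12)(-7q^2+45qa+5q+28a^2-35a); both groups contain (-7q^2+45qa+5q+28a^2-35a), so (15q+11a+12) is a factor with cofactor -7q^2+45qa+5q+28a^2-35a.
The cofactor groups again: -7q^2+45qa+5q+28a^2-35a = -q(7q+4a-5) + 7a(7q+4a-5); both groups contain (7q+4a-5), giving -(q-7a)(7q+4a-5).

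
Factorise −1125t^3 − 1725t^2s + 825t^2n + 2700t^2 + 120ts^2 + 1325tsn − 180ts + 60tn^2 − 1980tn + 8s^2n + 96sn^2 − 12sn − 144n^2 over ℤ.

Group: 15t(−75t^2 − 120ts − 5tn + 180t − 8sn + 12n) + (−s − 12n)(−75t^2 − 120ts − 5tn + 180t − 8sn + 12n); both groups contain (−75t^2 − 120ts − 5tn + 180t − 8sn + 12n), so (15t − s − 12n) is a factor with cofactor −75t^2 − 120ts − 5tn + 180t − 8sn + 12n.
The cofactor groups again: −75t^2 − 120ts − 5tn + 180t − 8sn + 12n = −15t(5t + 8s − 12) − n(5t + 8s − 12); both groups contain (5t + 8s − 12), giving −(15t + n)(5t + 8s − 12).

−(15t − s − 12n)(5t + 8s − 12)(15t + n)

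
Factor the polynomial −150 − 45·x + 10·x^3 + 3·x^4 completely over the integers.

Group as (3·x^4 − 45·x) + (10·x^3 − 150) = 3·x·(x^3 − 15) + 10·(x^3 − 15).
Both groups share the factor (x^3 − 15).

(3·x + 10)·(x^3 − 15)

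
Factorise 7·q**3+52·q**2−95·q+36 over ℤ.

(7·q−4)·(q+9)·(q−1)

By the rational root theorem, q = 4/7 is a root, so (7·q−4) divides it; the quotient is q**2+8·q−9.
The remaining quadratic factors as (q−1)(q+9).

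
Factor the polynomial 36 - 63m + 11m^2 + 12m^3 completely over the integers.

By the rational root theorem, m = -3 is a root, so (m + 3) divides it; the quotient is 12m^2 - 25m + 12.
The remaining quadratic factors as (4m - 3)(3m - 4).

(3m - 4)(4m - 3)(m + 3)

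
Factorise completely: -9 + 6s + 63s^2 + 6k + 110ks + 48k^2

Group: 8k(6k + 7s + 3) + (9s - 3)(6k + 7s + 3); both groups contain (6k + 7s + 3).

(6k + 7s + 3)(8k + 9s - 3)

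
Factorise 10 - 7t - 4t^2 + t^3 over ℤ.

(t + 2)(t - 1)(t - 5)

Trying the rational-root candidates, t = 5 is a root, so (t - 5) divides it; the quotient is t^2 + t - 2.
The remaining quadratic factors as (t - 1)(t + 2).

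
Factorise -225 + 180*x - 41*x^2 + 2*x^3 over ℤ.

(2*x - 5)*(x - 15)*(x - 3)

Among the possible rational roots, x = 5/2 is a root, so (2*x - 5) divides it; the quotient is x^2 - 18*x + 45.
The remaining quadratic factors as (x - 15)(x - 3).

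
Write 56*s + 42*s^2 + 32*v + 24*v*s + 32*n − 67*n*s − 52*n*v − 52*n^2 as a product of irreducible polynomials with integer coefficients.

Group: −4*n*(13*n − 6*s − 8) + (−4*v − 7*s)*(13*n − 6*s − 8); both groups contain (13*n − 6*s − 8).

−(13*n − 6*s − 8)*(4*n + 4*v + 7*s)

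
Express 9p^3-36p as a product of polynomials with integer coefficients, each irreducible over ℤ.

Factor out 9p, leaving p^2-4, which is a difference of two squares.

9p(p+2)(p-2)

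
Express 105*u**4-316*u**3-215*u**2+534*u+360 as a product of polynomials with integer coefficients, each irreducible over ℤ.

By the rational root theorem, u = -6/7 is a root, so (7*u+6) is a factor; dividing leaves 15*u**3-58*u**2+19*u+60.
Next, u = -4/5 is a root, so (5*u+4) is a factor; dividing leaves 3*u**2-14*u+15.
The remaining quadratic factors as (3*u-5)(u-3).

(3*u-5)*(5*u+4)*(7*u+6)*(u-3)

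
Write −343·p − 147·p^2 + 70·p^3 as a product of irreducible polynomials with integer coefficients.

Pull out the common factor 7·p, then factor the remaining trinomial.

7·p·(2·p − 7)·(5·p + 7)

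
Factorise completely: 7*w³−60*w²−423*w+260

(7*w−4)*(w+5)*(w−13)

Trying the rational-root candidates, w = −5 is a root, so (w+5) is a factor; dividing leaves 7*w²−95*w+52.
The remaining quadratic factors as (7*w−4)(w−13).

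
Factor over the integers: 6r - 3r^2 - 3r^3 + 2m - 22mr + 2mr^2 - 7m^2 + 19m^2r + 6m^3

(2m + r - 1)(3m - r - 2)(m + 3r)

Group: 3m(2m^2 + 7mr - m + 3r^2 - 3r) + (-r - 2)(2m^2 + 7mr - m + 3r^2 - 3r); both groups contain (2m^2 + 7mr - m + 3r^2 - 3r), so (3m - r - 2) is a factor with cofactor 2m^2 + 7mr - m + 3r^2 - 3r.
The cofactor groups again: 2m^2 + 7mr - m + 3r^2 - 3r = m(2m + r - 1) + 3r(2m + r - 1); both groups contain (2m + r - 1), giving (m + 3r)(2m + r - 1).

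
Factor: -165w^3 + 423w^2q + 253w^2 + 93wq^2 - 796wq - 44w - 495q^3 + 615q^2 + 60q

-(5w - 11q - 1)(11w - 15q)(3w + 3q - 4)

Group: 5w(-33w^2 + 12wq + 44w + 45q^2 - 60q) + (-11q - 1)(-33w^2 + 12wq + 44w + 45q^2 - 60q); both groups contain (-33w^2 + 12wq + 44w + 45q^2 - 60q), so (5w - 11q - 1) is a factor with cofactor -33w^2 + 12wq + 44w + 45q^2 - 60q.
The cofactor groups again: -33w^2 + 12wq + 44w + 45q^2 - 60q = -11w(3w + 3q - 4) + 15q(3w + 3q - 4); both groups contain (3w + 3q - 4), giving -(11w - 15q)(3w + 3q - 4).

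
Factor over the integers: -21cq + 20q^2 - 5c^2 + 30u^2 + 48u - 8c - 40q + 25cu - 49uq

-(5c + 5u - 4q + 8)(c - 6u + 5q)

Group: -c(5c + 5u - 4q + 8) + (6u - 5q)(5c + 5u - 4q + 8); both groups contain (5c + 5u - 4q + 8).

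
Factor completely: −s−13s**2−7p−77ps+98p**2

Group: 14p(7p+s) + (−13s−1)(7p+s); both groups contain (7p+s).

(14p−13s−1)(7p+s)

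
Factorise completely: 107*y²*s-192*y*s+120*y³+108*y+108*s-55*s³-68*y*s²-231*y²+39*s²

Group: 15*y*(8*y²+13*y*s-9*y+5*s²-9*s) + (-11*s-12)*(8*y²+13*y*s-9*y+5*s²-9*s); both groups contain (8*y²+13*y*s-9*y+5*s²-9*s), so (15*y-11*s-12) is a factor with cofactor 8*y²+13*y*s-9*y+5*s²-9*s.
The cofactor groups again: 8*y²+13*y*s-9*y+5*s²-9*s = y*(8*y+5*s-9) + s*(8*y+5*s-9); both groups contain (8*y+5*s-9), giving (y+s)*(8*y+5*s-9).

(15*y-11*s-12)*(8*y+5*s-9)*(y+s)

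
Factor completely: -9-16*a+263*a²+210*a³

Among the possible rational roots, a = -9/7 is a root, giving the factor (7*a+9) and quotient 30*a²-a-1.
The remaining quadratic factors as (6*a+1)(5*a-1).

(5*a-1)*(6*a+1)*(7*a+9)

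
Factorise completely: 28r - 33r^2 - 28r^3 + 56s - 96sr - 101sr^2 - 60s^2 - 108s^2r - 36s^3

-(3s + 4r + 7)(6s + 7r - 4)(2s + r)

Group: 2s(-18s^2 - 45sr - 30s - 28r^2 - 33r + 28) + r(-18s^2 - 45sr - 30s - 28r^2 - 33r + 28); both groups contain (-18s^2 - 45sr - 30s - 28r^2 - 33r + 28), so (2s + r) is a factor with cofactor -18s^2 - 45sr - 30s - 28r^2 - 33r + 28.
The cofactor groups again: -18s^2 - 45sr - 30s - 28r^2 - 33r + 28 = -6s(3s + 4r + 7) + (-7r + 4)(3s + 4r + 7); both groups contain (3s + 4r + 7), giving -(6s + 7r - 4)(3s + 4r + 7).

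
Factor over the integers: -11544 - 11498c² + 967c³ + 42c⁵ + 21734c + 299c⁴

(6c - 13)(7c - 12)(c - 1)(c² + 12c + 74)

Among the possible rational roots, c = 1 is a root, giving the factor (c - 1) and quotient 42c⁴ + 341c³ + 1308c² - 10190c + 11544.
Next, c = 12/7 is a root, so (7c - 12) divides it; the quotient is 6c³ + 59c² + 288c - 962.
Continuing, c = 13/6 is a root, so (6c - 13) divides it; the quotient is c² + 12c + 74.
The quadratic c² + 12c + 74 has discriminant -152 < 0 and is irreducible over ℤ.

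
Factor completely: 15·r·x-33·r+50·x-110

Group as (15·r·x-33·r) + (50·x-110) = 3·r·(5·x-11) + 10·(5·x-11).
Both groups share the factor (5·x-11).

(3·r+10)·(5·x-11)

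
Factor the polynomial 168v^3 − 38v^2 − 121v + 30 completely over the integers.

Testing divisors of the constant over divisors of the leading coefficient, v = −6/7 is a root, giving the factor (7v + 6) and quotient 24v^2 − 26v + 5.
The remaining quadratic factors as (4v − 1)(6v − 5).

(4v − 1)(6v − 5)(7v + 6)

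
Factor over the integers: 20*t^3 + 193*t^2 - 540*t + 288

Among the possible rational roots, t = 3/4 is a root, so (4*t - 3) divides it; the quotient is 5*t^2 + 52*t - 96.
The remaining quadratic factors as (5*t - 8)(t + 12).

(4*t - 3)*(5*t - 8)*(t + 12)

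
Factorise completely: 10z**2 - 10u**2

Factor out 10, leaving z**2 - u**2, which is a difference of two squares.

10(z - u)(z + u)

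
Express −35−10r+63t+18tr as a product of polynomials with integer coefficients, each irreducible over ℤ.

(2r+7)(9t−5)

Group as (18tr+63t) + (−10r−35) = 9t(2r+7) − 5(2r+7).
Both groups share the factor (2r+7).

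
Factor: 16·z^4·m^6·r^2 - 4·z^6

Pull out the common factor 4·z^4, leaving -z^2 + 4·m^6·r^2.
Recognize a difference of squares with the parts 2·m^3·r and z.

-4·z^4·(z - 2·m^3·r)·(z + 2·m^3·r)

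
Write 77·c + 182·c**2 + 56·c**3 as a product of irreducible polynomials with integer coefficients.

7·c·(2·c + 1)·(4·c + 11)

Pull out the common factor 7·c, then factor the remaining trinomial.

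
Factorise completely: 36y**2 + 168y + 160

4(3y + 10)(3y + 4)

Pull out the common factor 4, then factor the remaining trinomial.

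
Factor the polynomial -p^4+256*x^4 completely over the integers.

Write as (16*x^2)² − (p^2)², then factor 16*x^2-p^2 once more.

(4*x-p)*(4*x+p)*(16*x^2+p^2)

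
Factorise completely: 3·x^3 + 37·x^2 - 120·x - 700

(3·x + 10)·(x + 14)·(x - 5)

By the rational root theorem, x = -10/3 is a root, so (3·x + 10) is a factor; dividing leaves x^2 + 9·x - 70.
The remaining quadratic factors as (x + 14)(x - 5).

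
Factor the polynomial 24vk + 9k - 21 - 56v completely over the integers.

Group as (24vk - 56v) + (9k - 21) = 8v(3k - 7) + 3(3k - 7).
Both groups share the factor (3k - 7).

(3k - 7)(8v + 3)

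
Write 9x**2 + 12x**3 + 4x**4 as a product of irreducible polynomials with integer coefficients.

x**2(2x + 3)**2

Factor out x**2 first: what remains is 4x**2 + 12x + 9.
Recognize a perfect-square trinomial with the parts 3 and 2x.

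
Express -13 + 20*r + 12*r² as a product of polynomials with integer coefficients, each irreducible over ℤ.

Need a pair with product 12·(-13) = -156 and sum 20: that's 26 and -6.
Split the middle term: 12*r² + 26*r - 6*r - 13 = 2*r*(6*r + 13) - (6*r + 13).

(2*r - 1)*(6*r + 13)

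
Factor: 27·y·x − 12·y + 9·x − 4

(3·y + 1)·(9·x − 4)

Group as (27·y·x − 12·y) + (9·x − 4) = 3·y·(9·x − 4) + (9·x − 4).
Both groups share the factor (9·x − 4).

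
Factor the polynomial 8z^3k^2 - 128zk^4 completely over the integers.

8k^2z(z - 4k)(z + 4k)

Every term has a factor of 8zk^2. Then z^2 - 16k^2 = (z)² − (4k)².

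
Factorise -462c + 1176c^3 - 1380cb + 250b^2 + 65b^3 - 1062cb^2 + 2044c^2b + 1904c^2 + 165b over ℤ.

(14c - 5b)(14c - b - 3)(6c + 13b + 11)

Group: 14c(84c^2 + 152cb + 154c - 65b^2 - 55b) + (-b - 3)(84c^2 + 152cb + 154c - 65b^2 - 55b); both groups contain (84c^2 + 152cb + 154c - 65b^2 - 55b), so (14c - b - 3) is a factor with cofactor 84c^2 + 152cb + 154c - 65b^2 - 55b.
The cofactor groups again: 84c^2 + 152cb + 154c - 65b^2 - 55b = 14c(6c + 13b + 11) - 5b(6c + 13b + 11); both groups contain (6c + 13b + 11), giving (14c - 5b)(6c + 13b + 11).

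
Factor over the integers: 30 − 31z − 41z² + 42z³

By the rational root theorem, z = −6/7 is a root, so (7z + 6) divides it; the quotient is 6z² − 11z + 5.
The remaining quadratic factors as (z − 1)(6z − 5).

(6z − 5)(7z + 6)(z − 1)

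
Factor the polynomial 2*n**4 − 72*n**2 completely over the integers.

Every term has a factor of 2*n**2. Then n**2 − 36 = (n)² − (6)².

2*n**2*(n + 6)*(n − 6)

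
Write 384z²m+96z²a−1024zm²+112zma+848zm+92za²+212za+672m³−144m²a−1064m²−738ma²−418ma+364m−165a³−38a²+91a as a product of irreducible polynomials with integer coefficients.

Group: 12z(32zm+8za−48m²+48ma+52m+15a²+13a) + (−14m−11a+7)(32zm+8za−48m²+48ma+52m+15a²+13a); both groups contain (32zm+8za−48m²+48ma+52m+15a²+13a), so (12z−14m−11a+7) is a factor with cofactor 32zm+8za−48m²+48ma+52m+15a²+13a.
The cofactor groups again: 32zm+8za−48m²+48ma+52m+15a²+13a = 8z(4m+a) + (−12m+15a+13)(4m+a); both groups contain (4m+a), giving (8z−12m+15a+13)(4m+a).

(12z−14m−11a+7)(8z−12m+15a+13)(4m+a)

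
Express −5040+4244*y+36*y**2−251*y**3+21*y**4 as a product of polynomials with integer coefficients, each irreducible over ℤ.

Testing divisors of the constant over divisors of the leading coefficient, y = 10 is a root, giving the factor (y−10) and quotient 21*y**3−41*y**2−374*y+504.
Continuing, y = 9/7 is a root, giving the factor (7*y−9) and quotient 3*y**2−2*y−56.
The remaining quadratic factors as (y+4)(3*y−14).

(3*y−14)*(7*y−9)*(y+4)*(y−10)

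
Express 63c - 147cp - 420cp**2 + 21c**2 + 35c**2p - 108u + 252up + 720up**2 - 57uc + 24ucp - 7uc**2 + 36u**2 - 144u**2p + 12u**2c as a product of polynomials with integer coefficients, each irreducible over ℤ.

(u - 5p - 3)(12u - 7c)(c - 12p + 3)

Group: c(12u**2 - 7uc - 60up - 36u + 35cp + 21c) + (-12p + 3)(12u**2 - 7uc - 60up - 36u + 35cp + 21c); both groups contain (12u**2 - 7uc - 60up - 36u + 35cp + 21c), so (c - 12p + 3) is a factor with cofactor 12u**2 - 7uc - 60up - 36u + 35cp + 21c.
The cofactor groups again: 12u**2 - 7uc - 60up - 36u + 35cp + 21c = 12u(u - 5p - 3) - 7c(u - 5p - 3); both groups contain (u - 5p - 3), giving (12u - 7c)(u - 5p - 3).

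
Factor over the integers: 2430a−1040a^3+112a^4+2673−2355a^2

Trying the rational-root candidates, a = −9/4 is a root, so (4a+9) divides it; the quotient is 28a^3−323a^2+138a+297.
Next, a = 11 is a root, so (a−11) is a factor; dividing leaves 28a^2−15a−27.
The remaining quadratic factors as (7a−9)(4a+3).

(4a+3)(4a+9)(7a−9)(a−11)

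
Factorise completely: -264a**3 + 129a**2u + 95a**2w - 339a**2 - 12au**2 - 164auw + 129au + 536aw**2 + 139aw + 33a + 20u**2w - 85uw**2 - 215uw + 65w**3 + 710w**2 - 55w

-(11a - 4u + 13w - 1)(3a - 5w)(8a - u + w + 11)

Group: 3a(-88a**2 + 43au - 115aw - 113a - 4u**2 + 17uw + 43u - 13w**2 - 142w + 11) - 5w(-88a**2 + 43au - 115aw - 113a - 4u**2 + 17uw + 43u - 13w**2 - 142w + 11); both groups contain (-88a**2 + 43au - 115aw - 113a - 4u**2 + 17uw + 43u - 13w**2 - 142w + 11), so (3a - 5w) is a factor with cofactor -88a**2 + 43au - 115aw - 113a - 4u**2 + 17uw + 43u - 13w**2 - 142w + 11.
The cofactor groups again: -88a**2 + 43au - 115aw - 113a - 4u**2 + 17uw + 43u - 13w**2 - 142w + 11 = -11a(8a - u + w + 11) + (4u - 13w + 1)(8a - u + w + 11); both groups contain (8a - u + w + 11), giving -(11a - 4u + 13w - 1)(8a - u + w + 11).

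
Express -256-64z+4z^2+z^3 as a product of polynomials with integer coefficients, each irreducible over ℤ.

(z+4)(z+8)(z-8)

Among the possible rational roots, z = 8 is a root, so (z-8) is a factor; dividing leaves z^2+12z+32.
The remaining quadratic factors as (z+4)(z+8).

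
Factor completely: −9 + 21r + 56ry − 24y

Group as (56ry + 21r) + (−24y − 9) = 7r(8y + 3) − 3(8y + 3).
Both groups share the factor (8y + 3).

(7r − 3)(8y + 3)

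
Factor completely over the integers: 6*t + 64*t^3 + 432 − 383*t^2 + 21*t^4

(3*t − 8)*(7*t − 9)*(t + 1)*(t + 6)

Trying the rational-root candidates, t = −6 is a root, giving the factor (t + 6) and quotient 21*t^3 − 62*t^2 − 11*t + 72.
Then t = 9/7 is a root, so (7*t − 9) is a factor; dividing leaves 3*t^2 − 5*t − 8.
The remaining quadratic factors as (t + 1)(3*t − 8).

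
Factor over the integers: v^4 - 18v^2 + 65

Substitute u = v^2 to get a quadratic in u, then factor.
v^2 - 13 is irreducible over ℤ (13 is not a perfect square).
v^2 - 5 is irreducible over ℤ (5 is not a perfect square).

(v^2 - 13)(v^2 - 5)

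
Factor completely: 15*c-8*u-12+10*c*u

(2*u+3)*(5*c-4)

Group as (10*c*u+15*c) + (-8*u-12) = 5*c*(2*u+3) - 4*(2*u+3).
Both groups share the factor (2*u+3).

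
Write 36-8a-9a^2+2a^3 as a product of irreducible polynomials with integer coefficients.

Among the possible rational roots, a = 2 is a root, giving the factor (a-2) and quotient 2a^2-5a-18.
The remaining quadratic factors as (2a-9)(a+2).

(2a-9)(a+2)(a-2)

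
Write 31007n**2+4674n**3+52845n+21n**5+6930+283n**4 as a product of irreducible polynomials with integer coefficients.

Among the possible rational roots, n = −7/3 is a root, so (3n+7) is a factor; dividing leaves 7n**4+78n**3+1376n**2+7125n+990.
Next, n = −6 is a root, so (n+6) is a factor; dividing leaves 7n**3+36n**2+1160n+165.
Continuing, n = −1/7 is a root, so (7n+1) is a factor; dividing leaves n**2+5n+165.
The quadratic n**2+5n+165 has discriminant −635 < 0 and is irreducible over ℤ.

(3n+7)(7n+1)(n+6)(n**2+5n+165)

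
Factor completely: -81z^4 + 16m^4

Difference of squares twice: with A = 2m and B = 3z, A⁴ − B⁴ = (A² − B²)(A² + B²), and A² − B² factors again.

(2m + 3z)(2m - 3z)(4m^2 + 9z^2)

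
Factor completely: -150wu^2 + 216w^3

Every term has a factor of 6w. Then 36w^2 - 25u^2 = (6w)² − (5u)².

6w(6w - 5u)(6w + 5u)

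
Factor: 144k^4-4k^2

Factor out 4k^2, leaving 36k^2-1, which is a difference of two squares.

4k^2(6k+1)(6k-1)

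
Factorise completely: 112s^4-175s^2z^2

Factor out 7s^2, leaving 16s^2-25z^2, which is a difference of two squares.

7s^2(4s+5z)(4s-5z)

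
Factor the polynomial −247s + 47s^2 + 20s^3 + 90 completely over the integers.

Testing divisors of the constant over divisors of the leading coefficient, s = 9/4 is a root, so (4s − 9) is a factor; dividing leaves 5s^2 + 23s − 10.
The remaining quadratic factors as (s + 5)(5s − 2).

(4s − 9)(5s − 2)(s + 5)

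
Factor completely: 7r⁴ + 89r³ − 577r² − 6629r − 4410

Among the possible rational roots, r = 9 is a root, so (r − 9) divides it; the quotient is 7r³ + 152r² + 791r + 490.
Then r = −7 is a root, giving the factor (r + 7) and quotient 7r² + 103r + 70.
The remaining quadratic factors as (7r + 5)(r + 14).

(7r + 5)(r + 14)(r + 7)(r − 9)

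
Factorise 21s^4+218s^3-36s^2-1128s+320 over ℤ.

Trying the rational-root candidates, s = 2/7 is a root, so (7s-2) divides it; the quotient is 3s^3+32s^2+4s-160.
Next, s = -8/3 is a root, so (3s+8) is a factor; dividing leaves s^2+8s-20.
The remaining quadratic factors as (s+10)(s-2).

(3s+8)(7s-2)(s+10)(s-2)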